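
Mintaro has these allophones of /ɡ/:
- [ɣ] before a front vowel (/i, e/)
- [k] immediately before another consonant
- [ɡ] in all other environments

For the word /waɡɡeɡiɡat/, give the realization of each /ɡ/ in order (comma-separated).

Occurrence 1 (position 3): immediately before another consonant → [k].
Occurrence 2 (position 4): before a front vowel (/i, e/) → [ɣ].
Occurrence 3 (position 6): before a front vowel (/i, e/) → [ɣ].
Occurrence 4 (position 8): no conditioning environment matches → elsewhere allophone [ɡ].

[k], [ɣ], [ɣ], [ɡ]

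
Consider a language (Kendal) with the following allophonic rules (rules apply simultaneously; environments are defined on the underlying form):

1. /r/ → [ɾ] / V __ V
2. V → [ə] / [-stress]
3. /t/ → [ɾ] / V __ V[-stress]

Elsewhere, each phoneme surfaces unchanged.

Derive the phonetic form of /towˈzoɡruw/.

/t/ (word-initial): rule 3 targets it, but not between a vowel and a following unstressed vowel → unchanged [t].
Rule 2 applies to /o/ (between /t/ and /w/: in an unstressed syllable) → [ə].
/w/ (between /o/ and /z/): no rule targets it → [w].
/z/ (between /w/ and /o/): no rule targets it → [z].
/o/ — between /z/ and /ɡ/; rule 2 does not apply here → [o].
/ɡ/ stays [ɡ].
/r/ (between /ɡ/ and /u/) is in the target of rule 1 but the environment (between two vowels) is not met → [r].
Rule 2 applies to /u/ (between /r/ and /w/: in an unstressed syllable) → [ə].
/w/ (word-final): no rule targets it → [w].

[təwˈzoɡrəw]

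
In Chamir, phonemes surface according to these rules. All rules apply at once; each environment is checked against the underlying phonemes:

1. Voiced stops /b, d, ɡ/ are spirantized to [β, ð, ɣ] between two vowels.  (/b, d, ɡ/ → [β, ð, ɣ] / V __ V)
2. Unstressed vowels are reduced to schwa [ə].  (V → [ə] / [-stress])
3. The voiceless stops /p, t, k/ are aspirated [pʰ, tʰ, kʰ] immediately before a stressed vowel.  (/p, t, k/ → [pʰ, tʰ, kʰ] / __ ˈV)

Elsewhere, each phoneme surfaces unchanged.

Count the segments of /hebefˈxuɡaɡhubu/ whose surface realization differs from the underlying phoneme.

Segments that undergo a rule: /e/ → [ə] (rule 2); /b/ → [β] (rule 1); /e/ → [ə] (rule 2); /ɡ/ → [ɣ] (rule 1); /a/ → [ə] (rule 2); /u/ → [ə] (rule 2); /b/ → [β] (rule 1); /u/ → [ə] (rule 2).
All other segments surface unchanged.

8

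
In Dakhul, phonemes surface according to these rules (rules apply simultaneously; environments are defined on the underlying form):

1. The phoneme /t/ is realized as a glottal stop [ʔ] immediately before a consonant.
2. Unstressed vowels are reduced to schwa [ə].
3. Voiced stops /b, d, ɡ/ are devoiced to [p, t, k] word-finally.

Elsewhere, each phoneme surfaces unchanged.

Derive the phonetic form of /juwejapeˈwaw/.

/j/ stays [j].
/u/ meets the environment for rule 2 (in an unstressed syllable) → [ə].
/w/ (between /u/ and /e/): no rule targets it → [w].
Rule 2 applies to /e/ (between /w/ and /j/: in an unstressed syllable) → [ə].
/j/ stays [j].
/a/ (between /j/ and /p/) occurs in an unstressed syllable → [ə] by rule 2.
/p/ (between /a/ and /e/) is unaffected → [p].
/e/ meets the environment for rule 2 (in an unstressed syllable) → [ə].
/w/ (between /e/ and /a/) is unaffected → [w].
/a/ (between /w/ and /w/) is in the target of rule 2 but the environment (in an unstressed syllable) is not met → [a].
/w/ stays [w].

[jəwəjəpəˈwaw]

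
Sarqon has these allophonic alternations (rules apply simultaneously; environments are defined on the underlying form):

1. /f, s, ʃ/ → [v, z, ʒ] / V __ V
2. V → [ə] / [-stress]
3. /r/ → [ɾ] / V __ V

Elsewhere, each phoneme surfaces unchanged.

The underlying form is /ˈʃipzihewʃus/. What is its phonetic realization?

[ˈʃipzəhəwʃəs]

/ʃ/ (word-initial) is in the target of rule 1 but the environment (between two vowels) is not met → [ʃ].
/i/ (between /ʃ/ and /p/) fails the environment for rule 2, so it stays [i].
/i/ meets the environment for rule 2 (in an unstressed syllable) → [ə].
Rule 2 applies to /e/ (between /h/ and /w/: in an unstressed syllable) → [ə].
/ʃ/ (between /w/ and /u/) is in the target of rule 1 but the environment (between two vowels) is not met → [ʃ].
/u/ meets the environment for rule 2 (in an unstressed syllable) → [ə].
/s/ (word-final) is in the target of rule 1 but the environment (between two vowels) is not met → [s].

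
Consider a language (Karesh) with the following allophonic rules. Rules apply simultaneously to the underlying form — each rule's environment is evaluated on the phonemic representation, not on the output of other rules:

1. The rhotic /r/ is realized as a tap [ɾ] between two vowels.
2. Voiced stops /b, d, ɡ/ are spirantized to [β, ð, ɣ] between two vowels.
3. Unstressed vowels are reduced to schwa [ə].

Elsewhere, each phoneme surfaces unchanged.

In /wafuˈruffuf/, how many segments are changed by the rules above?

Segments that undergo a rule: /a/ → [ə] (rule 3); /u/ → [ə] (rule 3); /r/ → [ɾ] (rule 1); /u/ → [ə] (rule 3).
All other segments surface unchanged.

4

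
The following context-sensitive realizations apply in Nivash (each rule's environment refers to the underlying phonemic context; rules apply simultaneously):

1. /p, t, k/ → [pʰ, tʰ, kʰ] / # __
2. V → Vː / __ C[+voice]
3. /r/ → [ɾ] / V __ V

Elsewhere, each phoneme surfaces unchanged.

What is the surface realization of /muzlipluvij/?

[muːzlipluːviːj]

/u/ (between /m/ and /z/): before a voiced consonant, so rule 2 applies → [uː].
/i/ (between /l/ and /p/): rule 2 targets it, but not before a voiced consonant → unchanged [i].
/p/ (between /i/ and /l/) fails the environment for rule 1, so it stays [p].
/u/ — between /l/ and /v/, before a voiced consonant — surfaces as [uː] (rule 2).
/i/ (between /v/ and /j/) occurs before a voiced consonant → [iː] by rule 2.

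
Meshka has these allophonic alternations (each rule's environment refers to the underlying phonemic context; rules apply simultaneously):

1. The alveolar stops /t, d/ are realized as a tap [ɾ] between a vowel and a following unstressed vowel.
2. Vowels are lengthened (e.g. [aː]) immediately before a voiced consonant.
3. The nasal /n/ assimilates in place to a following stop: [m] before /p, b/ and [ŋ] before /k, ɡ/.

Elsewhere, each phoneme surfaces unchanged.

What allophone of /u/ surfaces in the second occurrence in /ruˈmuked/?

/u/ — between /m/ and /k/; rule 2 does not apply here → [u].

[u]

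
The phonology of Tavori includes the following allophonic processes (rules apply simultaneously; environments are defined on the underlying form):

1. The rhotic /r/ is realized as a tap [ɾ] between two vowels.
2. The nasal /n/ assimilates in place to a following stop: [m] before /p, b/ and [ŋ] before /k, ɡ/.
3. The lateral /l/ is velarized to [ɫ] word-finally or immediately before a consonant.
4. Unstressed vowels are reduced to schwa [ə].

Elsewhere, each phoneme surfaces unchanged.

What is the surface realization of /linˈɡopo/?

[ləŋˈɡopə]

/l/ — word-initial; rule 3 does not apply here → [l].
/i/ (between /l/ and /n/) occurs in an unstressed syllable → [ə] by rule 4.
/n/ meets the environment for rule 2 (before a labial or velar stop) → [ŋ].
/ɡ/ stays [ɡ].
/o/ (between /ɡ/ and /p/) is in the target of rule 4 but the environment (in an unstressed syllable) is not met → [o].
/p/ (between /o/ and /o/) is unaffected → [p].
/o/ — word-final, in an unstressed syllable — surfaces as [ə] (rule 4).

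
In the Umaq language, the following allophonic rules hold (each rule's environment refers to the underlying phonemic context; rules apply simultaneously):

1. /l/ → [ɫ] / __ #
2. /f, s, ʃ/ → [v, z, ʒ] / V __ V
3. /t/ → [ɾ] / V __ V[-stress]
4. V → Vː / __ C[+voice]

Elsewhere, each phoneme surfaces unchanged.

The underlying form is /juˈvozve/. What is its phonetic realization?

[juːˈvoːzve]

/j/ — not in any rule's target class → [j].
/u/ (between /j/ and /v/): before a voiced consonant, so rule 4 applies → [uː].
/v/ (between /u/ and /o/) is unaffected → [v].
/o/ (between /v/ and /z/) occurs before a voiced consonant → [oː] by rule 4.
/z/ (between /o/ and /v/) is unaffected → [z].
/v/ — not in any rule's target class → [v].
/e/ (word-final): rule 4 targets it, but not before a voiced consonant → unchanged [e].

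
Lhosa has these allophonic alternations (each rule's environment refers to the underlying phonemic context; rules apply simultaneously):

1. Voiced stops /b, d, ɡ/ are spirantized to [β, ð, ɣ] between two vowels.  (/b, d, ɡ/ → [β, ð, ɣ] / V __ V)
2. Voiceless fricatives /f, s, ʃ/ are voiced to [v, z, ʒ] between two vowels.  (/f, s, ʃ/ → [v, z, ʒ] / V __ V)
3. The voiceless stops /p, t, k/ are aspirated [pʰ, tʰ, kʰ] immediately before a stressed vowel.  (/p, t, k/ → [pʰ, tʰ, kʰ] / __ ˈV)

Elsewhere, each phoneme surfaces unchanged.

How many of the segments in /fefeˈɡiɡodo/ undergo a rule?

4

Segments that undergo a rule: /f/ → [v] (rule 2); /ɡ/ → [ɣ] (rule 1); /ɡ/ → [ɣ] (rule 1); /d/ → [ð] (rule 1).
All other segments surface unchanged.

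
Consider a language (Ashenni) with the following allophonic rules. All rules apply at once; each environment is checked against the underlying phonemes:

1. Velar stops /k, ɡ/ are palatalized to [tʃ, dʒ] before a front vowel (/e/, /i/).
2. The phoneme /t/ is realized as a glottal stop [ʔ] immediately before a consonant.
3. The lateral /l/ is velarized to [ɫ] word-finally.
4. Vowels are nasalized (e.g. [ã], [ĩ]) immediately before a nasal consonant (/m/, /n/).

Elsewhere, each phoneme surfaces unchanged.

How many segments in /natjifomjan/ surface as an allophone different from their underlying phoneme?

Segments that undergo a rule: /t/ → [ʔ] (rule 2); /o/ → [õ] (rule 4); /a/ → [ã] (rule 4).
All other segments surface unchanged.

3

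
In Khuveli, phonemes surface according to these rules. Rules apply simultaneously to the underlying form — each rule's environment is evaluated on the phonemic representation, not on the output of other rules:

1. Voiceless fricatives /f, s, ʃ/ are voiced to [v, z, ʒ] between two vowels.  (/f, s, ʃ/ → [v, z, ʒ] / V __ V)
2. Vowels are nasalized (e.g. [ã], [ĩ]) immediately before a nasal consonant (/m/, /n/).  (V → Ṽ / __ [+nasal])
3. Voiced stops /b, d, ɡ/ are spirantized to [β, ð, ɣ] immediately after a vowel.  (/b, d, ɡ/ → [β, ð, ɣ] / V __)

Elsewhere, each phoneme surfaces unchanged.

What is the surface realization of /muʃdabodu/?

/m/ stays [m].
/u/ — between /m/ and /ʃ/; rule 2 does not apply here → [u].
/ʃ/ (between /u/ and /d/) fails the environment for rule 1, so it stays [ʃ].
/d/ (between /ʃ/ and /a/): rule 3 targets it, but not immediately after a vowel → unchanged [d].
/a/ — between /d/ and /b/; rule 2 does not apply here → [a].
/b/ — between /a/ and /o/, immediately after a vowel — surfaces as [β] (rule 3).
/o/ (between /b/ and /d/): rule 2 targets it, but not before a nasal consonant → unchanged [o].
Rule 3 applies to /d/ (between /o/ and /u/: immediately after a vowel) → [ð].
/u/ — word-final; rule 2 does not apply here → [u].

[muʃdaβoðu]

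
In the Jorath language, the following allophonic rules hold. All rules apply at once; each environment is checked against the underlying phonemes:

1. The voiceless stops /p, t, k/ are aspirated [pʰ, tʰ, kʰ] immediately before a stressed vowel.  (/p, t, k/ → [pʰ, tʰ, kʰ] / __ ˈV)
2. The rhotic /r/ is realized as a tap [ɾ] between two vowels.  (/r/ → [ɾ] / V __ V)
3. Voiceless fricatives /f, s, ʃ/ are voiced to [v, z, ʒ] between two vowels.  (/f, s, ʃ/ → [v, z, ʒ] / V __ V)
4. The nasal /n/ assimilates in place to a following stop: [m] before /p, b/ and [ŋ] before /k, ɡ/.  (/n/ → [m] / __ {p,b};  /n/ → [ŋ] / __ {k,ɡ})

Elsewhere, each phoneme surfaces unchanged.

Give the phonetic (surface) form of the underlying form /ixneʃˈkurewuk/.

[ixneʃˈkʰuɾewuk]

/i/ — not in any rule's target class → [i].
/x/ (between /i/ and /n/): no rule targets it → [x].
/n/ (between /x/ and /e/) fails the environment for rule 4, so it stays [n].
/e/ — not in any rule's target class → [e].
/ʃ/ (between /e/ and /k/) fails the environment for rule 3, so it stays [ʃ].
/k/ (between /ʃ/ and /u/) occurs immediately before a stressed vowel → [kʰ] by rule 1.
/u/ (between /k/ and /r/) is unaffected → [u].
/r/ (between /u/ and /e/) occurs between two vowels → [ɾ] by rule 2.
/e/ — not in any rule's target class → [e].
/w/ (between /e/ and /u/) is unaffected → [w].
/u/ — not in any rule's target class → [u].
/k/ (word-final) is in the target of rule 1 but the environment (immediately before a stressed vowel) is not met → [k].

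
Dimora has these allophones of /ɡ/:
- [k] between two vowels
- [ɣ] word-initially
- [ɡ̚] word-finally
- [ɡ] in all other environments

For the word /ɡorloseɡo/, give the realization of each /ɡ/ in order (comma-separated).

Occurrence 1 (position 1): word-initially → [ɣ].
Occurrence 2 (position 8): between two vowels → [k].

[ɣ], [k]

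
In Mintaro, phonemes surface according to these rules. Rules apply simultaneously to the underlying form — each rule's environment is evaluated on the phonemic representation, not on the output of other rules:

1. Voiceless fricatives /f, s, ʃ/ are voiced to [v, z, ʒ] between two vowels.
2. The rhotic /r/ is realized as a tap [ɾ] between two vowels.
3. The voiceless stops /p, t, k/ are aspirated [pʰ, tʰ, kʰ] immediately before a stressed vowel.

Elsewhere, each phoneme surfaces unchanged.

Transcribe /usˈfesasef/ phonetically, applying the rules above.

[usˈfezazef]

/u/ (word-initial) is unaffected → [u].
/s/ (between /u/ and /f/): rule 1 targets it, but not between two vowels → unchanged [s].
/f/ — between /s/ and /e/; rule 1 does not apply here → [f].
/e/ stays [e].
/s/ (between /e/ and /a/) occurs between two vowels → [z] by rule 1.
/a/ (between /s/ and /s/): no rule targets it → [a].
/s/ — between /a/ and /e/, between two vowels — surfaces as [z] (rule 1).
/e/ — not in any rule's target class → [e].
/f/ — word-final; rule 1 does not apply here → [f].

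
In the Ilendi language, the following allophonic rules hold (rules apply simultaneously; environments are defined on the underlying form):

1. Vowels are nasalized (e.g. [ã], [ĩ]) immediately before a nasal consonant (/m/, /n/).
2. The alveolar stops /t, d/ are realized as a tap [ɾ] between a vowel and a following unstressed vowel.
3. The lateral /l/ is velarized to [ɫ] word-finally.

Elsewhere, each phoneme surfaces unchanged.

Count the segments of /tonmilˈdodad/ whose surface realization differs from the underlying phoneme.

Segments that undergo a rule: /o/ → [õ] (rule 1); /d/ → [ɾ] (rule 2).
All other segments surface unchanged.

2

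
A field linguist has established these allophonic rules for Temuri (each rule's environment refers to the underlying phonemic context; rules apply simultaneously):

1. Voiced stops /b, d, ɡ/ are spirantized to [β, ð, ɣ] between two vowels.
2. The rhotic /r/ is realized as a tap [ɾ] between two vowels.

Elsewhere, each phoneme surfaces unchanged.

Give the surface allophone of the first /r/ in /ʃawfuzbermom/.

[r]

/r/ (between /e/ and /m/) fails the environment for rule 2, so it stays [r].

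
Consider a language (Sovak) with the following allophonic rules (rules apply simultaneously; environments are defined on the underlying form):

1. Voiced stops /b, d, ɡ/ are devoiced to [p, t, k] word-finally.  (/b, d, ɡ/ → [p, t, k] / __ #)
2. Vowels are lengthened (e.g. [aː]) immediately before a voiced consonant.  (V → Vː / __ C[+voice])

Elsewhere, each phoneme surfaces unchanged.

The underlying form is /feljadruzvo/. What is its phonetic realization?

[feːljaːdruːzvo]

/e/ (between /f/ and /l/): before a voiced consonant, so rule 2 applies → [eː].
Rule 2 applies to /a/ (between /j/ and /d/: before a voiced consonant) → [aː].
/d/ (between /a/ and /r/) is in the target of rule 1 but the environment (word-finally) is not met → [d].
/u/ meets the environment for rule 2 (before a voiced consonant) → [uː].
/o/ (word-final) fails the environment for rule 2, so it stays [o].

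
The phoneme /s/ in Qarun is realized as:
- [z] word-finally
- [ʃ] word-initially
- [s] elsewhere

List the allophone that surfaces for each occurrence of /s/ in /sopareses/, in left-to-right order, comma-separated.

Occurrence 1 (position 1): word-initially → [ʃ].
Occurrence 2 (position 7): no conditioning environment matches → elsewhere allophone [s].
Occurrence 3 (position 9): word-finally → [z].

[ʃ], [s], [z]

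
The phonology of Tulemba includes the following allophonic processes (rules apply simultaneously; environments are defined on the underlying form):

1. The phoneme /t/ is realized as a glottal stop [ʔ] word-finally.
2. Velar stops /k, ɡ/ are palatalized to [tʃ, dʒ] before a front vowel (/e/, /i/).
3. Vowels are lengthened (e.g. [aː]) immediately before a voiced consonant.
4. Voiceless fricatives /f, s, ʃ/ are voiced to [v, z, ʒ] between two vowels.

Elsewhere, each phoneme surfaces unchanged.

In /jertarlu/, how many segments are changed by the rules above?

2

Segments that undergo a rule: /e/ → [eː] (rule 3); /a/ → [aː] (rule 3).
All other segments surface unchanged.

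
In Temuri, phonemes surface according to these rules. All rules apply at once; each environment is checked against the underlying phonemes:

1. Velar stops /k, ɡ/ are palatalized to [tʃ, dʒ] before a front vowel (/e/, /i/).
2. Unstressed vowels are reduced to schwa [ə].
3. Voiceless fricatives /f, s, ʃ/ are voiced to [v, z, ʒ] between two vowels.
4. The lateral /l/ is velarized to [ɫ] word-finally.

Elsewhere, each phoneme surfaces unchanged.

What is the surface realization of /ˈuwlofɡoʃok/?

/u/ (word-initial) fails the environment for rule 2, so it stays [u].
/w/ (between /u/ and /l/): no rule targets it → [w].
/l/ (between /w/ and /o/) is in the target of rule 4 but the environment (word-finally) is not met → [l].
/o/ (between /l/ and /f/) occurs in an unstressed syllable → [ə] by rule 2.
/f/ (between /o/ and /ɡ/): rule 3 targets it, but not between two vowels → unchanged [f].
/ɡ/ (between /f/ and /o/) fails the environment for rule 1, so it stays [ɡ].
/o/ meets the environment for rule 2 (in an unstressed syllable) → [ə].
/ʃ/ meets the environment for rule 3 (between two vowels) → [ʒ].
/o/ — between /ʃ/ and /k/, in an unstressed syllable — surfaces as [ə] (rule 2).
/k/ (word-final) is in the target of rule 1 but the environment (before a front vowel) is not met → [k].

[ˈuwləfɡəʒək]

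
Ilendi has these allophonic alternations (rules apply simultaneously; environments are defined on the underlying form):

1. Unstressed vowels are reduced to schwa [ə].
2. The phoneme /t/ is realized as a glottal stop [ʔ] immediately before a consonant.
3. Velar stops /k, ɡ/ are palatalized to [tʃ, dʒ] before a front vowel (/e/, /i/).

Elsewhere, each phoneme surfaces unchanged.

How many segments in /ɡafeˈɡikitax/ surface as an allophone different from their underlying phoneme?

Segments that undergo a rule: /a/ → [ə] (rule 1); /e/ → [ə] (rule 1); /ɡ/ → [dʒ] (rule 3); /k/ → [tʃ] (rule 3); /i/ → [ə] (rule 1); /a/ → [ə] (rule 1).
All other segments surface unchanged.

6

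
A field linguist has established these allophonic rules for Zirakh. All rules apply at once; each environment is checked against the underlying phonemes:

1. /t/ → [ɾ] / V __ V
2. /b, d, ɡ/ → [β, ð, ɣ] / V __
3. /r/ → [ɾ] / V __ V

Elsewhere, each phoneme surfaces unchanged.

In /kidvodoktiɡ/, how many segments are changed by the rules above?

3

Segments that undergo a rule: /d/ → [ð] (rule 2); /d/ → [ð] (rule 2); /ɡ/ → [ɣ] (rule 2).
All other segments surface unchanged.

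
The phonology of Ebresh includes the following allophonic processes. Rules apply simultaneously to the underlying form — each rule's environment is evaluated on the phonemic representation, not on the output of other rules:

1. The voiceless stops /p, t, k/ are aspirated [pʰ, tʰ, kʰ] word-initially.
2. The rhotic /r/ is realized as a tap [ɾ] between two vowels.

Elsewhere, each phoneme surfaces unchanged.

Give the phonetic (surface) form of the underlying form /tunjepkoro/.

Rule 1 applies to /t/ (word-initial: word-initially) → [tʰ].
/u/ (between /t/ and /n/) is unaffected → [u].
/n/ — not in any rule's target class → [n].
/j/ stays [j].
/e/ (between /j/ and /p/): no rule targets it → [e].
/p/ — between /e/ and /k/; rule 1 does not apply here → [p].
/k/ (between /p/ and /o/): rule 1 targets it, but not word-initially → unchanged [k].
/o/ (between /k/ and /r/): no rule targets it → [o].
/r/ (between /o/ and /o/) occurs between two vowels → [ɾ] by rule 2.
/o/ (word-final) is unaffected → [o].

[tʰunjepkoɾo]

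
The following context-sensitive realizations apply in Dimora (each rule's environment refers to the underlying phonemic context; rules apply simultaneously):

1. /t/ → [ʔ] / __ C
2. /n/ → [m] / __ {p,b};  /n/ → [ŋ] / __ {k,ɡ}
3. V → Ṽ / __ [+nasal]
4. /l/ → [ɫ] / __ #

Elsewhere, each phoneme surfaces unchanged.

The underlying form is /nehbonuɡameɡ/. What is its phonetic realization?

[nehbõnuɡãmeɡ]

/n/ (word-initial): rule 2 targets it, but not before a labial or velar stop → unchanged [n].
/e/ (between /n/ and /h/) is in the target of rule 3 but the environment (before a nasal consonant) is not met → [e].
/h/ (between /e/ and /b/): no rule targets it → [h].
/b/ stays [b].
/o/ (between /b/ and /n/): before a nasal consonant, so rule 3 applies → [õ].
/n/ (between /o/ and /u/) is in the target of rule 2 but the environment (before a labial or velar stop) is not met → [n].
/u/ (between /n/ and /ɡ/) fails the environment for rule 3, so it stays [u].
/ɡ/ (between /u/ and /a/): no rule targets it → [ɡ].
/a/ meets the environment for rule 3 (before a nasal consonant) → [ã].
/m/ stays [m].
/e/ — between /m/ and /ɡ/; rule 3 does not apply here → [e].
/ɡ/ (word-final) is unaffected → [ɡ].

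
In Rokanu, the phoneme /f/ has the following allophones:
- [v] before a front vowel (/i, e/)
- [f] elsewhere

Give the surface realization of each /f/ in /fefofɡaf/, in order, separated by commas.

[v], [f], [f], [f]

Occurrence 1 (position 1): before a front vowel (/i, e/) → [v].
Occurrence 2 (position 3): no conditioning environment matches → elsewhere allophone [f].
Occurrence 3 (position 5): no conditioning environment matches → elsewhere allophone [f].
Occurrence 4 (position 8): no conditioning environment matches → elsewhere allophone [f].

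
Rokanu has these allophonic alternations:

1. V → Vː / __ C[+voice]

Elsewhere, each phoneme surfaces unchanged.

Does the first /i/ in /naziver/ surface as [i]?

No

Rule 1 applies to /i/ (between /z/ and /v/: before a voiced consonant) → [iː].
The actual realization is [iː], not [i].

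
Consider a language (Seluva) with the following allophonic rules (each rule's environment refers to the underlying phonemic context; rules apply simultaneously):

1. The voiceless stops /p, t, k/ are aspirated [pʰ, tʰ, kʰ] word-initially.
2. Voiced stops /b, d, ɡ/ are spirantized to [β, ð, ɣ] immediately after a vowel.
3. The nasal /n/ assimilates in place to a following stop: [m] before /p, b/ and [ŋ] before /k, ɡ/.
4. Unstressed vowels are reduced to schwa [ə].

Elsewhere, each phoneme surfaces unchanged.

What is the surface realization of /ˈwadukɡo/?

/w/ (word-initial): no rule targets it → [w].
/a/ (between /w/ and /d/) is in the target of rule 4 but the environment (in an unstressed syllable) is not met → [a].
Rule 2 applies to /d/ (between /a/ and /u/: immediately after a vowel) → [ð].
/u/ meets the environment for rule 4 (in an unstressed syllable) → [ə].
/k/ — between /u/ and /ɡ/; rule 1 does not apply here → [k].
/ɡ/ (between /k/ and /o/) is in the target of rule 2 but the environment (immediately after a vowel) is not met → [ɡ].
/o/ (word-final) occurs in an unstressed syllable → [ə] by rule 4.

[ˈwaðəkɡə]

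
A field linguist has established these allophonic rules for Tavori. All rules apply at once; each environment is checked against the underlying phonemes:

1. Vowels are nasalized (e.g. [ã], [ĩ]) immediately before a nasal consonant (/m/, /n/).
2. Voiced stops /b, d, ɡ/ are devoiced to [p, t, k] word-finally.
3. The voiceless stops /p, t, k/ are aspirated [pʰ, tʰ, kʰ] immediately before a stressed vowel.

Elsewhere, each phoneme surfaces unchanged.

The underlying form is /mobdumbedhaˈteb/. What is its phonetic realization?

/m/ — not in any rule's target class → [m].
/o/ (between /m/ and /b/) fails the environment for rule 1, so it stays [o].
/b/ — between /o/ and /d/; rule 2 does not apply here → [b].
/d/ (between /b/ and /u/) fails the environment for rule 2, so it stays [d].
/u/ meets the environment for rule 1 (before a nasal consonant) → [ũ].
/m/ — not in any rule's target class → [m].
/b/ — between /m/ and /e/; rule 2 does not apply here → [b].
/e/ (between /b/ and /d/) is in the target of rule 1 but the environment (before a nasal consonant) is not met → [e].
/d/ — between /e/ and /h/; rule 2 does not apply here → [d].
/h/ — not in any rule's target class → [h].
/a/ (between /h/ and /t/) is in the target of rule 1 but the environment (before a nasal consonant) is not met → [a].
/t/ meets the environment for rule 3 (immediately before a stressed vowel) → [tʰ].
/e/ — between /t/ and /b/; rule 1 does not apply here → [e].
/b/ (word-final): word-finally, so rule 2 applies → [p].

[mobdũmbedhaˈtʰep]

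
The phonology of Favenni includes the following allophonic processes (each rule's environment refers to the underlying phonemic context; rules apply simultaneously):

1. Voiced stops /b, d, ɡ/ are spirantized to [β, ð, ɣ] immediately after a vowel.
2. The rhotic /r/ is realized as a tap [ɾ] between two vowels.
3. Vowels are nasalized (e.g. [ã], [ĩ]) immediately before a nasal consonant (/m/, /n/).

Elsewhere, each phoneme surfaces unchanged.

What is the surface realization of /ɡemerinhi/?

/ɡ/ (word-initial) fails the environment for rule 1, so it stays [ɡ].
Rule 3 applies to /e/ (between /ɡ/ and /m/: before a nasal consonant) → [ẽ].
/m/ (between /e/ and /e/): no rule targets it → [m].
/e/ (between /m/ and /r/) is in the target of rule 3 but the environment (before a nasal consonant) is not met → [e].
/r/ — between /e/ and /i/, between two vowels — surfaces as [ɾ] (rule 2).
/i/ — between /r/ and /n/, before a nasal consonant — surfaces as [ĩ] (rule 3).
/n/ (between /i/ and /h/): no rule targets it → [n].
/h/ (between /n/ and /i/): no rule targets it → [h].
/i/ — word-final; rule 3 does not apply here → [i].

[ɡẽmeɾĩnhi]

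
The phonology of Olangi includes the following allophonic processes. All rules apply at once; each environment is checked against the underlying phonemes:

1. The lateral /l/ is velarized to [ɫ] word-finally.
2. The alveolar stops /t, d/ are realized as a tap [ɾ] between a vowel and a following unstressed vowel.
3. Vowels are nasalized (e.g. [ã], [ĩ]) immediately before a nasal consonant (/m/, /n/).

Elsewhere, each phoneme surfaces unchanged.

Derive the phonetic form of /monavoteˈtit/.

[mõnavoɾeˈtit]

/o/ (between /m/ and /n/): before a nasal consonant, so rule 3 applies → [õ].
/a/ (between /n/ and /v/) is in the target of rule 3 but the environment (before a nasal consonant) is not met → [a].
/o/ (between /v/ and /t/): rule 3 targets it, but not before a nasal consonant → unchanged [o].
/t/ — between /o/ and /e/, between a vowel and a following unstressed vowel — surfaces as [ɾ] (rule 2).
/e/ (between /t/ and /t/) is in the target of rule 3 but the environment (before a nasal consonant) is not met → [e].
/t/ (between /e/ and /i/): rule 2 targets it, but not between a vowel and a following unstressed vowel → unchanged [t].
/i/ (between /t/ and /t/): rule 3 targets it, but not before a nasal consonant → unchanged [i].
/t/ (word-final) fails the environment for rule 2, so it stays [t].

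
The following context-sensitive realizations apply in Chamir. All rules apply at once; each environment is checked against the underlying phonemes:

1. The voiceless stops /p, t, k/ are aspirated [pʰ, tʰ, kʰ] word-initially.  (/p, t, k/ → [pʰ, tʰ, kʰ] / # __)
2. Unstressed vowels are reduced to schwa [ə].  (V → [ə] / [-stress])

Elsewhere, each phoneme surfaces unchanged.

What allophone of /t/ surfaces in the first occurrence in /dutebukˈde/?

[t]

/t/ (between /u/ and /e/) is in the target of rule 1 but the environment (word-initially) is not met → [t].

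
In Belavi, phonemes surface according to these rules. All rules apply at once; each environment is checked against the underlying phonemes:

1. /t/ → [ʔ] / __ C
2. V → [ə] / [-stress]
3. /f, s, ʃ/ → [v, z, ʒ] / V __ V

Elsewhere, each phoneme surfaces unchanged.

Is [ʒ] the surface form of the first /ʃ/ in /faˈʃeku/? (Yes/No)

/ʃ/ meets the environment for rule 3 (between two vowels) → [ʒ].
The actual realization is [ʒ], which matches [ʒ].

Yes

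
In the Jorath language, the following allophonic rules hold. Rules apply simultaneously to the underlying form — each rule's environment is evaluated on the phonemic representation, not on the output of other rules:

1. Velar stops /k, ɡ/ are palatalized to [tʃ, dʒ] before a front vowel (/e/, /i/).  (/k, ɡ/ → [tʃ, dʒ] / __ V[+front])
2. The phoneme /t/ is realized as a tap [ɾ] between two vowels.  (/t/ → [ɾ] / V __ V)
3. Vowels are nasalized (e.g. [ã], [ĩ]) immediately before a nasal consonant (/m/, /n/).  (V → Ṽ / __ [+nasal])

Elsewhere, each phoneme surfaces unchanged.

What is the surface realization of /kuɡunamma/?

[kuɡũnãmma]

/k/ (word-initial) fails the environment for rule 1, so it stays [k].
/u/ (between /k/ and /ɡ/): rule 3 targets it, but not before a nasal consonant → unchanged [u].
/ɡ/ (between /u/ and /u/): rule 1 targets it, but not before a front vowel → unchanged [ɡ].
/u/ — between /ɡ/ and /n/, before a nasal consonant — surfaces as [ũ] (rule 3).
/a/ (between /n/ and /m/): before a nasal consonant, so rule 3 applies → [ã].
/a/ (word-final) is in the target of rule 3 but the environment (before a nasal consonant) is not met → [a].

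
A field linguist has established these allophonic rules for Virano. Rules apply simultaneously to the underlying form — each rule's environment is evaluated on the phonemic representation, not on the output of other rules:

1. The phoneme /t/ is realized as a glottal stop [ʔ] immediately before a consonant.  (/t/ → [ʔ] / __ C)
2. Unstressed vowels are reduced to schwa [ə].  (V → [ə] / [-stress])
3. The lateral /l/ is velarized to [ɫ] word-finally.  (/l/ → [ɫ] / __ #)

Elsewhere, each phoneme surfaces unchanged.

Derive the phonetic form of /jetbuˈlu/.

[jəʔbəˈlu]

/j/ (word-initial): no rule targets it → [j].
/e/ meets the environment for rule 2 (in an unstressed syllable) → [ə].
Rule 1 applies to /t/ (between /e/ and /b/: immediately before a consonant) → [ʔ].
/b/ — not in any rule's target class → [b].
/u/ meets the environment for rule 2 (in an unstressed syllable) → [ə].
/l/ (between /u/ and /u/) fails the environment for rule 3, so it stays [l].
/u/ (word-final): rule 2 targets it, but not in an unstressed syllable → unchanged [u].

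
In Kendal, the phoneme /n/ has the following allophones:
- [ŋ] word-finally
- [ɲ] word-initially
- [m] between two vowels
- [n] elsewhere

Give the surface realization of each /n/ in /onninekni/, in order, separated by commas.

[n], [n], [m], [n]

Occurrence 1 (position 2): no conditioning environment matches → elsewhere allophone [n].
Occurrence 2 (position 3): no conditioning environment matches → elsewhere allophone [n].
Occurrence 3 (position 5): between two vowels → [m].
Occurrence 4 (position 8): no conditioning environment matches → elsewhere allophone [n].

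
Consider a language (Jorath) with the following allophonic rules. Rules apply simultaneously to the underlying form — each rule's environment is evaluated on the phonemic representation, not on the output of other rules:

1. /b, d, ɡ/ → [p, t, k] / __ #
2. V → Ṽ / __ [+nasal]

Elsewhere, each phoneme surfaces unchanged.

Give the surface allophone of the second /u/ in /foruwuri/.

[u]

/u/ (between /w/ and /r/): rule 2 targets it, but not before a nasal consonant → unchanged [u].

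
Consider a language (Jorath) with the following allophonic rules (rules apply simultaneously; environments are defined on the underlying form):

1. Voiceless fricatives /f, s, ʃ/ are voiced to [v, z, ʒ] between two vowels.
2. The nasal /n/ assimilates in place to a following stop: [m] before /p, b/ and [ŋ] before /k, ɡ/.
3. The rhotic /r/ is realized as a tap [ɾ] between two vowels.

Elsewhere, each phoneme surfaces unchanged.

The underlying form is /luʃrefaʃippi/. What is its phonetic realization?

/l/ (word-initial) is unaffected → [l].
/u/ (between /l/ and /ʃ/) is unaffected → [u].
/ʃ/ — between /u/ and /r/; rule 1 does not apply here → [ʃ].
/r/ (between /ʃ/ and /e/) fails the environment for rule 3, so it stays [r].
/e/ (between /r/ and /f/) is unaffected → [e].
Rule 1 applies to /f/ (between /e/ and /a/: between two vowels) → [v].
/a/ stays [a].
/ʃ/ (between /a/ and /i/) occurs between two vowels → [ʒ] by rule 1.
/i/ (between /ʃ/ and /p/): no rule targets it → [i].
/p/ (between /i/ and /p/): no rule targets it → [p].
/p/ stays [p].
/i/ (word-final) is unaffected → [i].

[luʃrevaʒippi]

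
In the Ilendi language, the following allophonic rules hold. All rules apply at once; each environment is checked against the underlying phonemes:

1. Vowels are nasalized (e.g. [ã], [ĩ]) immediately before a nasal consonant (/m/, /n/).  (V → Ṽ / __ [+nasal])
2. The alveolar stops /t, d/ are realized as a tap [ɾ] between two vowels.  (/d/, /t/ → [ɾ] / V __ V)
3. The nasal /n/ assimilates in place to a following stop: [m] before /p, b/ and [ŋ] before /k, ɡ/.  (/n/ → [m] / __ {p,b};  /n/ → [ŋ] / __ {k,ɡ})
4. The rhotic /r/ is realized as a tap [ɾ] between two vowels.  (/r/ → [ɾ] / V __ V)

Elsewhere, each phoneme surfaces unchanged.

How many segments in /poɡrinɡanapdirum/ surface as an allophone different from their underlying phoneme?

Segments that undergo a rule: /i/ → [ĩ] (rule 1); /n/ → [ŋ] (rule 3); /a/ → [ã] (rule 1); /r/ → [ɾ] (rule 4); /u/ → [ũ] (rule 1).
All other segments surface unchanged.

5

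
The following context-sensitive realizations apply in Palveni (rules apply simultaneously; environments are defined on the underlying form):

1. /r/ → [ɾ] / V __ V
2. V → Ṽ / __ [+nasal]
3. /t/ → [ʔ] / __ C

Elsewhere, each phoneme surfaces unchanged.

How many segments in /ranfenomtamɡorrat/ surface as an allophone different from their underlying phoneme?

4

Segments that undergo a rule: /a/ → [ã] (rule 2); /e/ → [ẽ] (rule 2); /o/ → [õ] (rule 2); /a/ → [ã] (rule 2).
All other segments surface unchanged.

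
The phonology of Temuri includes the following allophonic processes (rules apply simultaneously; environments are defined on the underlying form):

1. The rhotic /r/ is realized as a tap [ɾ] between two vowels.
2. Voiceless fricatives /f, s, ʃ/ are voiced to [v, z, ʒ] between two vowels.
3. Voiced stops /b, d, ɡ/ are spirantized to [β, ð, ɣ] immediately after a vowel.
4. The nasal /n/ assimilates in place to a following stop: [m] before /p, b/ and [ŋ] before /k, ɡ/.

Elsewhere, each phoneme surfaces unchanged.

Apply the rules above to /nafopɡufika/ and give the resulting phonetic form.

[navopɡuvika]

/n/ (word-initial): rule 4 targets it, but not before a labial or velar stop → unchanged [n].
/a/ stays [a].
/f/ meets the environment for rule 2 (between two vowels) → [v].
/o/ stays [o].
/p/ — not in any rule's target class → [p].
/ɡ/ (between /p/ and /u/) is in the target of rule 3 but the environment (immediately after a vowel) is not met → [ɡ].
/u/ stays [u].
/f/ (between /u/ and /i/): between two vowels, so rule 2 applies → [v].
/i/ (between /f/ and /k/): no rule targets it → [i].
/k/ — not in any rule's target class → [k].
/a/ stays [a].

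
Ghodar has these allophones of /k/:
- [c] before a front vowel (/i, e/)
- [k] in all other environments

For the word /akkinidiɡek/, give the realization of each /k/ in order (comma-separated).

Occurrence 1 (position 2): no conditioning environment matches → elsewhere allophone [k].
Occurrence 2 (position 3): before a front vowel → [c].
Occurrence 3 (position 11): no conditioning environment matches → elsewhere allophone [k].

[k], [c], [k]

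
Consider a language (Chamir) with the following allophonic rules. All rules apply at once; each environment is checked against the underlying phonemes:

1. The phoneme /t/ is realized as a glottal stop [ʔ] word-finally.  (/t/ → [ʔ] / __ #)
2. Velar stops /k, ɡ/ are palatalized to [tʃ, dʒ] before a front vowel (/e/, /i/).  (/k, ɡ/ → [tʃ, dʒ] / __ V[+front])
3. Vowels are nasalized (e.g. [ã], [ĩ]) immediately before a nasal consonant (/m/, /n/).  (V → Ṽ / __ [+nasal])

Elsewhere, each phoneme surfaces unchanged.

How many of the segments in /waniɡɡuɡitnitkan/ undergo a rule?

Segments that undergo a rule: /a/ → [ã] (rule 3); /ɡ/ → [dʒ] (rule 2); /a/ → [ã] (rule 3).
All other segments surface unchanged.

3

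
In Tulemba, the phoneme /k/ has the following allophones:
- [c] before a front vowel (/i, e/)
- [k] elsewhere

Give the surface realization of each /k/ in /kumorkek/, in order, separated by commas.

[k], [c], [k]

Occurrence 1 (position 1): no conditioning environment matches → elsewhere allophone [k].
Occurrence 2 (position 6): before a front vowel → [c].
Occurrence 3 (position 8): no conditioning environment matches → elsewhere allophone [k].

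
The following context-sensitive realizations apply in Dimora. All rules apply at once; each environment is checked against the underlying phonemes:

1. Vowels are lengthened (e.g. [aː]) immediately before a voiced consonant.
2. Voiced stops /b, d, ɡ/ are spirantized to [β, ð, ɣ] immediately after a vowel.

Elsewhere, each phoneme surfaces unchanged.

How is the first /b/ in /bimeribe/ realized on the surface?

[b]

/b/ (word-initial) is in the target of rule 2 but the environment (immediately after a vowel) is not met → [b].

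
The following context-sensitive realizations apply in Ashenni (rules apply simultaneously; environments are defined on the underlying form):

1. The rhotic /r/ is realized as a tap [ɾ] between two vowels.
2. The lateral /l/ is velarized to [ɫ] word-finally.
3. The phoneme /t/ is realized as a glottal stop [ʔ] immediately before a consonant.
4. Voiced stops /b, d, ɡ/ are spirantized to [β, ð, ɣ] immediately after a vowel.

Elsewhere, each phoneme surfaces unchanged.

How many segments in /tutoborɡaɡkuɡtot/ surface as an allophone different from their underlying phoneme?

3

Segments that undergo a rule: /b/ → [β] (rule 4); /ɡ/ → [ɣ] (rule 4); /ɡ/ → [ɣ] (rule 4).
All other segments surface unchanged.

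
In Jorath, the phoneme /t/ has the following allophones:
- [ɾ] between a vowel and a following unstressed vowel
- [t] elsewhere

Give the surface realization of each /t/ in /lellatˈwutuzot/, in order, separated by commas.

[t], [ɾ], [t]

Occurrence 1 (position 6): no conditioning environment matches → elsewhere allophone [t].
Occurrence 2 (position 9): between a vowel and a following unstressed vowel → [ɾ].
Occurrence 3 (position 13): no conditioning environment matches → elsewhere allophone [t].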